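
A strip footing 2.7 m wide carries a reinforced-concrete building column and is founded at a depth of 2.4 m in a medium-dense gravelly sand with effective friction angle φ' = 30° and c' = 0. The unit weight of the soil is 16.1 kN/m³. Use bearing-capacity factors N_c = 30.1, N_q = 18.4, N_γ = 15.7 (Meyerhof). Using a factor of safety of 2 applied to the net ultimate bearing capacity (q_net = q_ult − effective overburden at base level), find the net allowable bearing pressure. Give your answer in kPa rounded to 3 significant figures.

Effective surcharge at the founding depth q = γ·D_f = 16.1 × 2.4 = 38.64 kPa.
q_ult = q·N_q + 0.5·γ·B·N_γ
     = 38.64 × 18.4 + 0.5 × 16.1 × 2.7 × 15.7
     = 710.98 + 341.24 = 1052.2 kPa.
Net ultimate: q_net = 1052.2 − 38.64 = 1013.6 kPa.
q_all(net) = 1013.6 / 2 = 506.79 kPa.

q_all(net) ≈ 507 kPa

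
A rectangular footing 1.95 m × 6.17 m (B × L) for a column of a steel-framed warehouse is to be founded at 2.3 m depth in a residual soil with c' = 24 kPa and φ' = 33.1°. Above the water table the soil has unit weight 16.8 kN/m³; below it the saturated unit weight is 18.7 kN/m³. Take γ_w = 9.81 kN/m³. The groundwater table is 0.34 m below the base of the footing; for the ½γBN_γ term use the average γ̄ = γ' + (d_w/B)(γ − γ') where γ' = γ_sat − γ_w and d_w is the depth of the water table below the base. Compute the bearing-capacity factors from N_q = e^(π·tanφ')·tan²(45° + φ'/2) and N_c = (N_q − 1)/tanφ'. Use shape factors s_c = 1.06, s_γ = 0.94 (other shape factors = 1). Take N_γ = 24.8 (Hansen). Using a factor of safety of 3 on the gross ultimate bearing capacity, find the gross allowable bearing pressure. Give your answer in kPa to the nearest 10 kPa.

N_q = e^(π·tan33.1°)·tan²(61.55°) = 26.41; N_c = (N_q − 1)/tanφ' = 38.97.
Overburden at base level: q = 16.8 × 2.3 = 38.64 kPa.
The water table is 0.34 m below the base (< B = 1.95 m), so the ½γBN_γ term uses γ̄ = γ' + (d_w/B)(γ − γ') = 8.89 + (0.34/1.95)(16.8 − 8.89) = 10.269 kN/m³.
Cohesion term c·N_c·s_c = 24 × 38.973 × 1.06 = 991.47 kPa; surcharge term q·N_q = 38.64 × 26.406 = 1020.3 kPa; self-weight term 0.5·γ·B·N_γ·s_γ = 0.5 × 10.269 × 1.95 × 24.8 × 0.94 = 233.41 kPa.
q_ult = 991.47 + 1020.3 + 233.41 = 2245.2 kPa.
q_all = 2245.2 / 3 = 748.41 kPa.

q_all ≈ 750 kPa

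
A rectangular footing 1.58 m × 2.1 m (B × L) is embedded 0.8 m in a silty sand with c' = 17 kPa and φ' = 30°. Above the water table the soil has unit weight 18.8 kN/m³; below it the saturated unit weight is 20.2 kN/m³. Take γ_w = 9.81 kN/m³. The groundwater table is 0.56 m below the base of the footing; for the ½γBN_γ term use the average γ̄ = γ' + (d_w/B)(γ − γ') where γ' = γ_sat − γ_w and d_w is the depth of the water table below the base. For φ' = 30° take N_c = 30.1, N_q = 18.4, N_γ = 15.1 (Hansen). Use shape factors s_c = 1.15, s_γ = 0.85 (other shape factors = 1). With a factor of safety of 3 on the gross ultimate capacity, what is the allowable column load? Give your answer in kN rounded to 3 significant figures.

P_all ≈ 1110 kN

Effective surcharge at the founding depth q = γ·D_f = 18.8 × 0.8 = 15.04 kPa.
With d_w = 0.56 m < B, γ̄ = 10.39 + (0.56/1.58) × (18.8 − 10.39) = 13.371 kN/m³.
q_ult = c·N_c·s_c + q·N_q + 0.5·γ·B·N_γ·s_γ
     = 17 × 30.1 × 1.15 + 15.04 × 18.4 + 0.5 × 13.371 × 1.58 × 15.1 × 0.85
     = 588.46 + 276.74 + 135.57 = 1000.8 kPa.
Gross allowable pressure q_all = 1000.8 / 3 = 333.59 kPa.
Footing area = 3.318 m², so allowable column load = 333.59 × 3.318 = 1106.8 kN.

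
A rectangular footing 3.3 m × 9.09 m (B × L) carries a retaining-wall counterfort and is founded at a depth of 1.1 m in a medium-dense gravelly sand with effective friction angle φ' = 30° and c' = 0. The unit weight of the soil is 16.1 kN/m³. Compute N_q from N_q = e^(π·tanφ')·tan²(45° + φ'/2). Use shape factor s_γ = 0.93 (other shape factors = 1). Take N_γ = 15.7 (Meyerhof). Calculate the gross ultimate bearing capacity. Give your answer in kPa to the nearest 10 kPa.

q_ult ≈ 710 kPa

tan30° = 0.5774, so N_q = e^(π×0.5774)·tan²(60°) = 6.134 × 3.0 = 18.4.
Overburden at base level: q = 16.1 × 1.1 = 17.71 kPa.
Surcharge term q·N_q = 17.71 × 18.401 = 325.88 kPa; self-weight term 0.5·γ·B·N_γ·s_γ = 0.5 × 16.1 × 3.3 × 15.7 × 0.93 = 387.88 kPa.
q_ult = 325.88 + 387.88 = 713.76 kPa.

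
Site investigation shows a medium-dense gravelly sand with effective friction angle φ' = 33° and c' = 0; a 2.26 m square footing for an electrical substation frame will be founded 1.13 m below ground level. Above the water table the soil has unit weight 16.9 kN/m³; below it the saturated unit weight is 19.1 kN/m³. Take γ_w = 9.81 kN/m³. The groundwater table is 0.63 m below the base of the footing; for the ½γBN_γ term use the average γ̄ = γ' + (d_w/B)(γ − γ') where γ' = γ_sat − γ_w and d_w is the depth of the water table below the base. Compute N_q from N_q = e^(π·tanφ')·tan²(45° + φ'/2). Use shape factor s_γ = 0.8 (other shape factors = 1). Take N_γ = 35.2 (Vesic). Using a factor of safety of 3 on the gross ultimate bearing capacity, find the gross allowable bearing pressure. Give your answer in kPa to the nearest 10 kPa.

q_all ≈ 290 kPa

N_q = e^(π·tan33°)·tan²(61.5°) = 26.09.
Effective surcharge at the founding depth q = γ·D_f = 16.9 × 1.13 = 19.097 kPa.
With d_w = 0.63 m < B, γ̄ = 9.29 + (0.63/2.26) × (16.9 − 9.29) = 11.411 kN/m³.
q_ult = q·N_q + 0.5·γ·B·N_γ·s_γ
     = 19.097 × 26.092 + 0.5 × 11.411 × 2.26 × 35.2 × 0.8
     = 498.28 + 363.12 = 861.4 kPa.
q_all = 861.4 / 3 = 287.13 kPa.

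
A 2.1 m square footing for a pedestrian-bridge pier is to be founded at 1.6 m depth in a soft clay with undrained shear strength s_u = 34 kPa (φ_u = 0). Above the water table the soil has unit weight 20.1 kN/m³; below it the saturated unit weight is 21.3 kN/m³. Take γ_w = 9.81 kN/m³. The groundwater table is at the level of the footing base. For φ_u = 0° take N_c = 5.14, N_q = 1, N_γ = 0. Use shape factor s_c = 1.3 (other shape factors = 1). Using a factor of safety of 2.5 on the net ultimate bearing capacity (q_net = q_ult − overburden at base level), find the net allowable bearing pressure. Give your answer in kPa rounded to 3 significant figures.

q_all(net) ≈ 90.9 kPa

q = γ·D_f = 20.1 × 1.6 = 32.16 kPa.
c·N_c·s_c = 34 × 5.14 × 1.3 = 227.19 kPa
q·N_q = 32.16 × 1 = 32.16 kPa
q_ult = 227.19 + 32.16 = 259.35 kPa.
q_net = 259.35 − 32.16 = 227.19 kPa.
q_all(net) = 227.19 / 2.5 = 90.875 kPa.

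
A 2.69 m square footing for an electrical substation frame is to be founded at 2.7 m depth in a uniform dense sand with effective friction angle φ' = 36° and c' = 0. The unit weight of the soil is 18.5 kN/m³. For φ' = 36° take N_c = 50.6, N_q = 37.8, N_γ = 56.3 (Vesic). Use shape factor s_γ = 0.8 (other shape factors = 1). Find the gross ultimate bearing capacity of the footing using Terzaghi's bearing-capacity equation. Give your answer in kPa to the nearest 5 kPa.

q_ult ≈ 3010 kPa

q = γ·D_f = 18.5 × 2.7 = 49.95 kPa.
q·N_q = 49.95 × 37.8 = 1888.1 kPa
0.5·γ·B·N_γ·s_γ = 0.5 × 18.5 × 2.69 × 56.3 × 0.8 = 1120.7 kPa
q_ult = 1888.1 + 1120.7 = 3008.8 kPa.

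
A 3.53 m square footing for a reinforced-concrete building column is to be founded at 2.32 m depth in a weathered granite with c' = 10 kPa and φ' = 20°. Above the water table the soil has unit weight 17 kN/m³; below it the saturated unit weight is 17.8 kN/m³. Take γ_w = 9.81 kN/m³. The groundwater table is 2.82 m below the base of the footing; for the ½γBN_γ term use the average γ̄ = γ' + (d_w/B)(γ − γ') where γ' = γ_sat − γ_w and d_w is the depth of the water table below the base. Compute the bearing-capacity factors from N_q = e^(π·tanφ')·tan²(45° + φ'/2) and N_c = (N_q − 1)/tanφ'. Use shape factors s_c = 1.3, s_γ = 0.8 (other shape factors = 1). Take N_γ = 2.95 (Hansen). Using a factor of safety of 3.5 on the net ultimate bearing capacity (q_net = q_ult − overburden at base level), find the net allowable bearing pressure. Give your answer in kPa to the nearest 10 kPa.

q_all(net) ≈ 130 kPa

N_q = e^(π·tan20°)·tan²(55°) = 6.4; N_c = (N_q − 1)/tanφ' = 14.83.
q = γ·D_f = 17 × 2.32 = 39.44 kPa.
γ' = 7.99 kN/m³; averaging over the depth B below the base, γ̄ = γ' + (d_w/B)(γ − γ') = 15.188 kN/m³.
c·N_c·s_c = 10 × 14.835 × 1.3 = 192.85 kPa
q·N_q = 39.44 × 6.3994 = 252.39 kPa
0.5·γ·B·N_γ·s_γ = 0.5 × 15.188 × 3.53 × 2.95 × 0.8 = 63.263 kPa
q_ult = 192.85 + 252.39 + 63.263 = 508.51 kPa.
q_net = 508.51 − 39.44 = 469.07 kPa.
q_all(net) = 469.07 / 3.5 = 134.02 kPa.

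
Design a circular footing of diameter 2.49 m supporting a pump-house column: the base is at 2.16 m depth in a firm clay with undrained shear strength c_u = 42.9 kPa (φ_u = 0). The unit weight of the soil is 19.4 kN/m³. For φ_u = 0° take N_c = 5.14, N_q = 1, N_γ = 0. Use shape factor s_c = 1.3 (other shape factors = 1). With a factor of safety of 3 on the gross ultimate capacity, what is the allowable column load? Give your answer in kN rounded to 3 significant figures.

P_all ≈ 533 kN

q = γ·D_f = 19.4 × 2.16 = 41.904 kPa.
c·N_c·s_c = 42.9 × 5.14 × 1.3 = 286.66 kPa
q·N_q = 41.904 × 1 = 41.904 kPa
q_ult = 286.66 + 41.904 = 328.56 kPa.
Gross allowable pressure q_all = 328.56 / 3 = 109.52 kPa.
Footing area = 4.8695 m², so allowable column load = 109.52 × 4.8695 = 533.31 kN.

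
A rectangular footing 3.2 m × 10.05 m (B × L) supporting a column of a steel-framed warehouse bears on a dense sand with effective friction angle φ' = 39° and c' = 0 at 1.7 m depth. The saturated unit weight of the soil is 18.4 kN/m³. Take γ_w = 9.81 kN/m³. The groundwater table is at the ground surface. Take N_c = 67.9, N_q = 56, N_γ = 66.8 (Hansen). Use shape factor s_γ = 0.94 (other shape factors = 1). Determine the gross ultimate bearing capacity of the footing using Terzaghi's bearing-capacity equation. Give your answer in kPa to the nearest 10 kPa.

q_ult ≈ 1680 kPa

With the water table at the surface the whole profile is submerged: γ' = 18.4 − 9.81 = 8.59 kN/m³, so q = γ'·D_f = 14.603 kPa; the same γ' applies in the ½γBN_γ term.
q_ult = q·N_q + 0.5·γ·B·N_γ·s_γ
     = 14.603 × 56 + 0.5 × 8.59 × 3.2 × 66.8 × 0.94
     = 817.77 + 863.01 = 1680.8 kPa.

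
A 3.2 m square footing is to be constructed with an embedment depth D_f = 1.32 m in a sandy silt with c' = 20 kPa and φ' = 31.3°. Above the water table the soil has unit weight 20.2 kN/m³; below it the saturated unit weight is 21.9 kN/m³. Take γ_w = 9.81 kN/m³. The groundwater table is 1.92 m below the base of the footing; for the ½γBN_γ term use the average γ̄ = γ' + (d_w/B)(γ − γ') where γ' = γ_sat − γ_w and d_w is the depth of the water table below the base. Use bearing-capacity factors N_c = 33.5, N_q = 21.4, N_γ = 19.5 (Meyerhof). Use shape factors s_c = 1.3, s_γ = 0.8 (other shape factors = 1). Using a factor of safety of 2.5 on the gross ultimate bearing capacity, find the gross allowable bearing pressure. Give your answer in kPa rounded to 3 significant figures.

Effective surcharge at the founding depth q = γ·D_f = 20.2 × 1.32 = 26.664 kPa.
With d_w = 1.92 m < B, γ̄ = 12.09 + (1.92/3.2) × (20.2 − 12.09) = 16.956 kN/m³.
q_ult = c·N_c·s_c + q·N_q + 0.5·γ·B·N_γ·s_γ
     = 20 × 33.5 × 1.3 + 26.664 × 21.4 + 0.5 × 16.956 × 3.2 × 19.5 × 0.8
     = 871 + 570.61 + 423.22 = 1864.8 kPa.
q_all = 1864.8 / 2.5 = 745.93 kPa.

q_all ≈ 746 kPa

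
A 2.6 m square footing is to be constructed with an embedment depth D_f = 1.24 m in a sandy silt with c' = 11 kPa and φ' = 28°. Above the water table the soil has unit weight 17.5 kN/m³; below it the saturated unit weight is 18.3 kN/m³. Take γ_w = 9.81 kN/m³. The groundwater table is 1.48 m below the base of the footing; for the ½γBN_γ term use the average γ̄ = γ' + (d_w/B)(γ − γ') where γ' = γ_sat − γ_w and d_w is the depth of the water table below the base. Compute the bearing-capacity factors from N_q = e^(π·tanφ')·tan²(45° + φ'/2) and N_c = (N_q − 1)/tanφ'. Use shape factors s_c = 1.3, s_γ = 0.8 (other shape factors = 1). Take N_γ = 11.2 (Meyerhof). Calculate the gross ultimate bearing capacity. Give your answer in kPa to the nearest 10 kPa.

q_ult ≈ 850 kPa

tan28° = 0.5317, so N_q = e^(π×0.5317)·tan²(59°) = 5.314 × 2.77 = 14.72.
N_c = (14.72 − 1)/tan28° = 25.8.
Overburden at base level: q = 17.5 × 1.24 = 21.7 kPa.
The water table is 1.48 m below the base (< B = 2.6 m), so the ½γBN_γ term uses γ̄ = γ' + (d_w/B)(γ − γ') = 8.49 + (1.48/2.6)(17.5 − 8.49) = 13.619 kN/m³.
Cohesion term c·N_c·s_c = 11 × 25.803 × 1.3 = 368.99 kPa; surcharge term q·N_q = 21.7 × 14.72 = 319.42 kPa; self-weight term 0.5·γ·B·N_γ·s_γ = 0.5 × 13.619 × 2.6 × 11.2 × 0.8 = 158.63 kPa.
q_ult = 368.99 + 319.42 + 158.63 = 847.04 kPa.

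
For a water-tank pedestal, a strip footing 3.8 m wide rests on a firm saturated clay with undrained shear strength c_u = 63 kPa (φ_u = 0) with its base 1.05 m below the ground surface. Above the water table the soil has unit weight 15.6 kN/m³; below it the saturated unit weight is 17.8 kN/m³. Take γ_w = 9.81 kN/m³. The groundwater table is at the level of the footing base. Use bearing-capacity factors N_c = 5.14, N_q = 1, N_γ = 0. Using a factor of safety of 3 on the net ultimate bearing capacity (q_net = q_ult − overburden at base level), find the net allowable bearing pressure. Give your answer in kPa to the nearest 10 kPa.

q_all(net) ≈ 110 kPa

Overburden at base level: q = 15.6 × 1.05 = 16.38 kPa.
Cohesion term c·N_c = 63 × 5.14 = 323.82 kPa; surcharge term q·N_q = 16.38 × 1 = 16.38 kPa.
q_ult = 323.82 + 16.38 = 340.2 kPa.
q_net = 340.2 − 16.38 = 323.82 kPa.
q_all(net) = 323.82 / 3 = 107.94 kPa.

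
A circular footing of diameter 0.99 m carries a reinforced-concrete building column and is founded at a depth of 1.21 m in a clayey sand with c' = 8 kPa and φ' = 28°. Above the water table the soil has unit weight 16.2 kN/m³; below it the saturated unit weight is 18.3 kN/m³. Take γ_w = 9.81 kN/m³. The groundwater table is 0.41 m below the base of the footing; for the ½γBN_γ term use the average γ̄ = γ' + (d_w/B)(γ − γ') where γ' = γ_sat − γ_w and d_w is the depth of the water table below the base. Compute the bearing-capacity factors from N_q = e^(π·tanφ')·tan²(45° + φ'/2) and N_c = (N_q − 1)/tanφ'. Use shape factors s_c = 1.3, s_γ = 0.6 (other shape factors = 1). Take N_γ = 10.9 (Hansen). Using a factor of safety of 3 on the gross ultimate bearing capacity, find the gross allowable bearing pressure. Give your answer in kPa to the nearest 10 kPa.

q_all ≈ 200 kPa

N_q = e^(π·tan28°)·tan²(59°) = 14.72; N_c = (N_q − 1)/tanφ' = 25.8.
Effective surcharge at the founding depth q = γ·D_f = 16.2 × 1.21 = 19.602 kPa.
With d_w = 0.41 m < B, γ̄ = 8.49 + (0.41/0.99) × (16.2 − 8.49) = 11.683 kN/m³.
q_ult = c·N_c·s_c + q·N_q + 0.5·γ·B·N_γ·s_γ
     = 8 × 25.803 × 1.3 + 19.602 × 14.72 + 0.5 × 11.683 × 0.99 × 10.9 × 0.6
     = 268.35 + 288.54 + 37.821 = 594.72 kPa.
q_all = 594.72 / 3 = 198.24 kPa.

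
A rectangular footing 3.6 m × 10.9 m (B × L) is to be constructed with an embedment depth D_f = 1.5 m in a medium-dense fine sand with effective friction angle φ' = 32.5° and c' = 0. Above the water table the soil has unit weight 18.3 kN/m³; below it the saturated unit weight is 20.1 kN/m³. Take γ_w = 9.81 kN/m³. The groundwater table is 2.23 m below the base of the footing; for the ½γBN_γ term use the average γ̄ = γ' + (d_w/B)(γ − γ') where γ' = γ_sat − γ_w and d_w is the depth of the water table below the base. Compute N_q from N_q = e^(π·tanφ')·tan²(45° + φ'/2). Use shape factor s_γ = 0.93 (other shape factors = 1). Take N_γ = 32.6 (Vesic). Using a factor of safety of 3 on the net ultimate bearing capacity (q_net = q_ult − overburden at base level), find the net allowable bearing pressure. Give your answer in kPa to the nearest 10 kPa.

q_all(net) ≈ 490 kPa

N_q = e^(π·tan32.5°)·tan²(61.25°) = 24.58.
Overburden at base level: q = 18.3 × 1.5 = 27.45 kPa.
The water table is 2.23 m below the base (< B = 3.6 m), so the ½γBN_γ term uses γ̄ = γ' + (d_w/B)(γ − γ') = 10.29 + (2.23/3.6)(18.3 − 10.29) = 15.252 kN/m³.
Surcharge term q·N_q = 27.45 × 24.585 = 674.85 kPa; self-weight term 0.5·γ·B·N_γ·s_γ = 0.5 × 15.252 × 3.6 × 32.6 × 0.93 = 832.32 kPa.
q_ult = 674.85 + 832.32 = 1507.2 kPa.
q_net = 1507.2 − 27.45 = 1479.7 kPa.
q_all(net) = 1479.7 / 3 = 493.24 kPa.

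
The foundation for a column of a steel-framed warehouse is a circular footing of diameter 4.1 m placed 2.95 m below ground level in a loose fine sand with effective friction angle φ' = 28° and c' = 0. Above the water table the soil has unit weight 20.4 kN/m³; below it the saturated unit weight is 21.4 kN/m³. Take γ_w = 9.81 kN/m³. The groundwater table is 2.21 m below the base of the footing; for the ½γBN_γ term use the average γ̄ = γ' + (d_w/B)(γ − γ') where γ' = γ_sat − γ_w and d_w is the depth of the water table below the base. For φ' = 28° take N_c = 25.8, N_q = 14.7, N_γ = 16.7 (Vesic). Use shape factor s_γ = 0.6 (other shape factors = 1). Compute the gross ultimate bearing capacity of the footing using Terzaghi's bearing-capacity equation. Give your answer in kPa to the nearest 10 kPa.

Effective surcharge at the founding depth q = γ·D_f = 20.4 × 2.95 = 60.18 kPa.
With d_w = 2.21 m < B, γ̄ = 11.59 + (2.21/4.1) × (20.4 − 11.59) = 16.339 kN/m³.
q_ult = q·N_q + 0.5·γ·B·N_γ·s_γ
     = 60.18 × 14.7 + 0.5 × 16.339 × 4.1 × 16.7 × 0.6
     = 884.65 + 335.62 = 1220.3 kPa.

q_ult ≈ 1220 kPa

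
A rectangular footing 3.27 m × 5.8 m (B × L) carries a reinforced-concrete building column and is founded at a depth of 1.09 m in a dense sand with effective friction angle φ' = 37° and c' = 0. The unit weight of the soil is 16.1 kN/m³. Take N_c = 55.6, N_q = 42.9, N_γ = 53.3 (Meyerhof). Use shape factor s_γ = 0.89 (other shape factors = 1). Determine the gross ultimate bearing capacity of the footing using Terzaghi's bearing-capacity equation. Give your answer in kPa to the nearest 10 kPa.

q_ult ≈ 2000 kPa

Effective surcharge at the founding depth q = γ·D_f = 16.1 × 1.09 = 17.549 kPa.
q_ult = q·N_q + 0.5·γ·B·N_γ·s_γ
     = 17.549 × 42.9 + 0.5 × 16.1 × 3.27 × 53.3 × 0.89
     = 752.85 + 1248.7 = 2001.6 kPa.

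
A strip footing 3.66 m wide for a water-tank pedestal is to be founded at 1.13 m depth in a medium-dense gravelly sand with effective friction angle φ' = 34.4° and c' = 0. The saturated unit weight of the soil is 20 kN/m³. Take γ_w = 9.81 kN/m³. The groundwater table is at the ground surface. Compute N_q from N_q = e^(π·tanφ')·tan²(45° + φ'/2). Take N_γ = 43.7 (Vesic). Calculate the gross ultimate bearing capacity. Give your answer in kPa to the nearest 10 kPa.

q_ult ≈ 1170 kPa

tan34.4° = 0.6847, so N_q = e^(π×0.6847)·tan²(62.2°) = 8.594 × 3.597 = 30.92.
With the water table at the surface the whole profile is submerged: γ' = 20 − 9.81 = 10.19 kN/m³, so q = γ'·D_f = 11.515 kPa; the same γ' applies in the ½γBN_γ term.
q_ult = q·N_q + 0.5·γ·B·N_γ
     = 11.515 × 30.917 + 0.5 × 10.19 × 3.66 × 43.7
     = 355.99 + 814.9 = 1170.9 kPa.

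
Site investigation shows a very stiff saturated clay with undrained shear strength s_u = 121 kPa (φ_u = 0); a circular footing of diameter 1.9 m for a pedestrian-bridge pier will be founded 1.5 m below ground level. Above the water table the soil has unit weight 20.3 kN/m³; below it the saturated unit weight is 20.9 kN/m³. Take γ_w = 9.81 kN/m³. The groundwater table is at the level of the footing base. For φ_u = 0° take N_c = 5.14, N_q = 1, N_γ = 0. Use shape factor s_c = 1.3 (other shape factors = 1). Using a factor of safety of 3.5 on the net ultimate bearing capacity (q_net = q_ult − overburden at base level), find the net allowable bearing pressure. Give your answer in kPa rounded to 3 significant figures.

q_all(net) ≈ 231 kPa

Overburden at base level: q = 20.3 × 1.5 = 30.45 kPa.
Cohesion term c·N_c·s_c = 121 × 5.14 × 1.3 = 808.52 kPa; surcharge term q·N_q = 30.45 × 1 = 30.45 kPa.
q_ult = 808.52 + 30.45 = 838.97 kPa.
q_net = 838.97 − 30.45 = 808.52 kPa.
q_all(net) = 808.52 / 3.5 = 231.01 kPa.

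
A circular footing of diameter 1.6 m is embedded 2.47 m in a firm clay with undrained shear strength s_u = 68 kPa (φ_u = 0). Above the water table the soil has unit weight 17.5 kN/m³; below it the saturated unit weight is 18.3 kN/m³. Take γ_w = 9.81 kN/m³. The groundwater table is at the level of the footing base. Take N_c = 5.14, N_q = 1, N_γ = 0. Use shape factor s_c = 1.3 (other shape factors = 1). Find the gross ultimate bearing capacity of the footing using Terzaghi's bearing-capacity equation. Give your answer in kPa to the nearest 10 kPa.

Overburden at base level: q = 17.5 × 2.47 = 43.225 kPa.
Cohesion term c·N_c·s_c = 68 × 5.14 × 1.3 = 454.38 kPa; surcharge term q·N_q = 43.225 × 1 = 43.225 kPa.
q_ult = 454.38 + 43.225 = 497.6 kPa.

q_ult ≈ 500 kPa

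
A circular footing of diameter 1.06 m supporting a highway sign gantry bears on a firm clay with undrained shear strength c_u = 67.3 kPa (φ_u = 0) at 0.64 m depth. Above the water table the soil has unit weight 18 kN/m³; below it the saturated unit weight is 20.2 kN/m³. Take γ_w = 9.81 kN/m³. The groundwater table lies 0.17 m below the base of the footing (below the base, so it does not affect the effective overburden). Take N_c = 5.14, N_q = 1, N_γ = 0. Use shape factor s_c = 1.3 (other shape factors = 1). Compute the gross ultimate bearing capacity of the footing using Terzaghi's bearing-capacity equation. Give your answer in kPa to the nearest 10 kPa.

q = γ·D_f = 18 × 0.64 = 11.52 kPa.
c·N_c·s_c = 67.3 × 5.14 × 1.3 = 449.7 kPa
q·N_q = 11.52 × 1 = 11.52 kPa
q_ult = 449.7 + 11.52 = 461.22 kPa.

q_ult ≈ 460 kPa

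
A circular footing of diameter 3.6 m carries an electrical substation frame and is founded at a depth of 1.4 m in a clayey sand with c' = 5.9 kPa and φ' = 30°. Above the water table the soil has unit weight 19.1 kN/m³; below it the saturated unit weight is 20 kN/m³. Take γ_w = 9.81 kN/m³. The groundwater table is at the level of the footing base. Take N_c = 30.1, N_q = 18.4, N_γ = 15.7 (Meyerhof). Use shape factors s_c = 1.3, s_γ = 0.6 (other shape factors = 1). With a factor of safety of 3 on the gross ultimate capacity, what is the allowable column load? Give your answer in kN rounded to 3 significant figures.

P_all ≈ 3040 kN

q = γ·D_f = 19.1 × 1.4 = 26.74 kPa.
For the ½γBN_γ term take γ' = 20 − 9.81 = 10.19 kN/m³ (soil below base is submerged).
c·N_c·s_c = 5.9 × 30.1 × 1.3 = 230.87 kPa
q·N_q = 26.74 × 18.4 = 492.02 kPa
0.5·γ·B·N_γ·s_γ = 0.5 × 10.19 × 3.6 × 15.7 × 0.6 = 172.78 kPa
q_ult = 230.87 + 492.02 + 172.78 = 895.66 kPa.
Gross allowable pressure q_all = 895.66 / 3 = 298.55 kPa.
Footing area = 10.1788 m², so allowable column load = 298.55 × 10.1788 = 3038.9 kN.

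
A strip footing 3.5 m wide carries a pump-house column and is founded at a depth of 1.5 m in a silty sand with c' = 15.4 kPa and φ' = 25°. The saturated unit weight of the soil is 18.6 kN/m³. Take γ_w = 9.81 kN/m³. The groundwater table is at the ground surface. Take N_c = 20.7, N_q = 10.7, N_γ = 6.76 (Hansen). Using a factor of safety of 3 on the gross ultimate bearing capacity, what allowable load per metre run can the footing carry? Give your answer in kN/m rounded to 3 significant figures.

≈ 658 kN/m

γ' = 18.6 − 9.81 = 8.79 kN/m³ (submerged throughout). q = 8.79 × 1.5 = 13.185 kPa; the same γ' applies in the ½γBN_γ term.
c·N_c = 15.4 × 20.7 = 318.78 kPa
q·N_q = 13.185 × 10.7 = 141.08 kPa
0.5·γ·B·N_γ = 0.5 × 8.79 × 3.5 × 6.76 = 103.99 kPa
q_ult = 318.78 + 141.08 + 103.99 = 563.85 kPa.
Gross allowable pressure q_all = 563.85 / 3 = 187.95 kPa.
Allowable wall load = q_all × B = 187.95 × 3.5 = 657.82 kN per metre run.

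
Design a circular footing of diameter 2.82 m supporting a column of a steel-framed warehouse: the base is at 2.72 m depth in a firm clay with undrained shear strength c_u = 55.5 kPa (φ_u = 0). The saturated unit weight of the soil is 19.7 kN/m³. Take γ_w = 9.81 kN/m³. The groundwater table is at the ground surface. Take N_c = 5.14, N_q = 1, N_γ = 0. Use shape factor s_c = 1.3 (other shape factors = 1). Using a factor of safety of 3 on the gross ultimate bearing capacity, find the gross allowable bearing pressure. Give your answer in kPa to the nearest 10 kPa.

q_all ≈ 130 kPa

Water table at ground surface, so effective unit weight γ' = 19.7 − 9.81 = 9.89 kN/m³ is used throughout; overburden q = 9.89 × 2.72 = 26.901 kPa.
Cohesion term c·N_c·s_c = 55.5 × 5.14 × 1.3 = 370.85 kPa; surcharge term q·N_q = 26.901 × 1 = 26.901 kPa.
q_ult = 370.85 + 26.901 = 397.75 kPa.
q_all = 397.75 / 3 = 132.58 kPa.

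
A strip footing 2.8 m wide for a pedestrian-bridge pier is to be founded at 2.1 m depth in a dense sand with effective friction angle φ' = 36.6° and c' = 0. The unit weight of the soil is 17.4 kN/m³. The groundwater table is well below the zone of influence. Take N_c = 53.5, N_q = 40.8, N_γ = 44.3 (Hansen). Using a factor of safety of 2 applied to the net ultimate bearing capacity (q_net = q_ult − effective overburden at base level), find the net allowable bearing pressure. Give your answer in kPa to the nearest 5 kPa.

q = γ·D_f = 17.4 × 2.1 = 36.54 kPa.
q·N_q = 36.54 × 40.8 = 1490.8 kPa
0.5·γ·B·N_γ = 0.5 × 17.4 × 2.8 × 44.3 = 1079.1 kPa
q_ult = 1490.8 + 1079.1 = 2570 kPa.
Net ultimate: q_net = 2570 − 36.54 = 2533.4 kPa.
q_all(net) = 2533.4 / 2 = 1266.7 kPa.

q_all(net) ≈ 1265 kPa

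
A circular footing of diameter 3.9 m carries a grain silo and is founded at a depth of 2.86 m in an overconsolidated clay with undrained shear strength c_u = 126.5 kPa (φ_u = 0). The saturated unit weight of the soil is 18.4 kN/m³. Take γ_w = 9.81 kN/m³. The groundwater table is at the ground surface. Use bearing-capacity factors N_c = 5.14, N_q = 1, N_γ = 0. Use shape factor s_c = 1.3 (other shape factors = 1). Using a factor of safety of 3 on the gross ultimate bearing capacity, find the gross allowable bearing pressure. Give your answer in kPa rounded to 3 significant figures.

With the water table at the surface the whole profile is submerged: γ' = 18.4 − 9.81 = 8.59 kN/m³, so q = γ'·D_f = 24.567 kPa.
q_ult = c·N_c·s_c + q·N_q
     = 126.5 × 5.14 × 1.3 + 24.567 × 1
     = 845.27 + 24.567 = 869.84 kPa.
q_all = 869.84 / 3 = 289.95 kPa.

q_all ≈ 290 kPa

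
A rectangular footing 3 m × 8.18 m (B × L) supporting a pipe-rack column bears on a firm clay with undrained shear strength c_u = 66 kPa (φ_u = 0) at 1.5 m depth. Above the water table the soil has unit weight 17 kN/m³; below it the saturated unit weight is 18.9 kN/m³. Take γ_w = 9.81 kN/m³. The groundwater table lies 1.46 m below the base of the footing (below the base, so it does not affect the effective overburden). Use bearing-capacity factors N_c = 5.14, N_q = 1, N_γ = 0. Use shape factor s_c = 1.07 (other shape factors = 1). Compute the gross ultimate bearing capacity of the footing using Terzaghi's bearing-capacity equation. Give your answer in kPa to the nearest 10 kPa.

q_ult ≈ 390 kPa

Overburden at base level: q = 17 × 1.5 = 25.5 kPa.
Cohesion term c·N_c·s_c = 66 × 5.14 × 1.07 = 362.99 kPa; surcharge term q·N_q = 25.5 × 1 = 25.5 kPa.
q_ult = 362.99 + 25.5 = 388.49 kPa.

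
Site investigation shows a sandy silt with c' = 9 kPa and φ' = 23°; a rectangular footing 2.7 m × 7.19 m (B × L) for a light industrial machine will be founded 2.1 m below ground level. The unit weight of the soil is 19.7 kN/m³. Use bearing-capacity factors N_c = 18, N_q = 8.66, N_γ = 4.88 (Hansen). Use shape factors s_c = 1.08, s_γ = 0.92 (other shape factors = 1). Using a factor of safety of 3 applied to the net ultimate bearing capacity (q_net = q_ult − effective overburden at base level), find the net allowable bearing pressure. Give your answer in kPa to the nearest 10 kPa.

Effective surcharge at the founding depth q = γ·D_f = 19.7 × 2.1 = 41.37 kPa.
q_ult = c·N_c·s_c + q·N_q + 0.5·γ·B·N_γ·s_γ
     = 9 × 18 × 1.08 + 41.37 × 8.66 + 0.5 × 19.7 × 2.7 × 4.88 × 0.92
     = 174.96 + 358.26 + 119.4 = 652.63 kPa.
Net ultimate: q_net = 652.63 − 41.37 = 611.26 kPa.
q_all(net) = 611.26 / 3 = 203.75 kPa.

q_all(net) ≈ 200 kPa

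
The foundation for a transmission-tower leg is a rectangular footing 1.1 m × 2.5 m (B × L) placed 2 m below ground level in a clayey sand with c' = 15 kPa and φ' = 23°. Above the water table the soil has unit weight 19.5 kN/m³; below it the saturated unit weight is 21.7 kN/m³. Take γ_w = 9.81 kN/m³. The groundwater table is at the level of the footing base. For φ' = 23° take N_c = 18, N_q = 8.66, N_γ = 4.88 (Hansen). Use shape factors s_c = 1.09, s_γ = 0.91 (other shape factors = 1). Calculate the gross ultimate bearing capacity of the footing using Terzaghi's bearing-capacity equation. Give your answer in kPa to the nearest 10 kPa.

q = γ·D_f = 19.5 × 2 = 39 kPa.
For the ½γBN_γ term take γ' = 21.7 − 9.81 = 11.89 kN/m³ (soil below base is submerged).
c·N_c·s_c = 15 × 18 × 1.09 = 294.3 kPa
q·N_q = 39 × 8.66 = 337.74 kPa
0.5·γ·B·N_γ·s_γ = 0.5 × 11.89 × 1.1 × 4.88 × 0.91 = 29.041 kPa
q_ult = 294.3 + 337.74 + 29.041 = 661.08 kPa.

q_ult ≈ 660 kPa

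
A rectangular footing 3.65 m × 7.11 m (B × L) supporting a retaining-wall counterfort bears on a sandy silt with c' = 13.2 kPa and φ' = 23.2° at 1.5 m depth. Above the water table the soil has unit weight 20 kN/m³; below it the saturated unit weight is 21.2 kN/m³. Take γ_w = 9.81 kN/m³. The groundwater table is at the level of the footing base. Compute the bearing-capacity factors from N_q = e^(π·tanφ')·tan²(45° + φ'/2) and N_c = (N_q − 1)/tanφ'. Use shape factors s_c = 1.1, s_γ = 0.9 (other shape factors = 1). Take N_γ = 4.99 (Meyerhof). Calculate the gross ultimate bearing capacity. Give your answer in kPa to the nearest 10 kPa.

tan23.2° = 0.4286, so N_q = e^(π×0.4286)·tan²(56.6°) = 3.844 × 2.3 = 8.84.
N_c = (8.84 − 1)/tan23.2° = 18.29.
Effective surcharge at the founding depth q = γ·D_f = 20 × 1.5 = 30 kPa.
The water table coincides with the base, so in the self-weight term γ → γ' = 11.39 kN/m³.
q_ult = c·N_c·s_c + q·N_q + 0.5·γ·B·N_γ·s_γ
     = 13.2 × 18.294 × 1.1 + 30 × 8.841 + 0.5 × 11.39 × 3.65 × 4.99 × 0.9
     = 265.64 + 265.23 + 93.353 = 624.22 kPa.

q_ult ≈ 620 kPa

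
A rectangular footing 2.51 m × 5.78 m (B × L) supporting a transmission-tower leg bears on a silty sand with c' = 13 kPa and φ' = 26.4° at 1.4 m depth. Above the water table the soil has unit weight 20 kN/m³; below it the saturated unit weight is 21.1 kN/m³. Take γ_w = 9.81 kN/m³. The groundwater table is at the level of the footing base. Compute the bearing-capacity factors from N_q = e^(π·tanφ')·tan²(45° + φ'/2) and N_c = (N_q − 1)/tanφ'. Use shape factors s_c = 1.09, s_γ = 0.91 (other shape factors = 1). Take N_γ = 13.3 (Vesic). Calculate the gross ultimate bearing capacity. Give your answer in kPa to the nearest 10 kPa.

tan26.4° = 0.4964, so N_q = e^(π×0.4964)·tan²(58.2°) = 4.756 × 2.601 = 12.37.
N_c = (12.37 − 1)/tan26.4° = 22.91.
Effective surcharge at the founding depth q = γ·D_f = 20 × 1.4 = 28 kPa.
The water table coincides with the base, so in the self-weight term γ → γ' = 11.29 kN/m³.
q_ult = c·N_c·s_c + q·N_q + 0.5·γ·B·N_γ·s_γ
     = 13 × 22.91 × 1.09 + 28 × 12.373 + 0.5 × 11.29 × 2.51 × 13.3 × 0.91
     = 324.63 + 346.43 + 171.49 = 842.56 kPa.

q_ult ≈ 840 kPa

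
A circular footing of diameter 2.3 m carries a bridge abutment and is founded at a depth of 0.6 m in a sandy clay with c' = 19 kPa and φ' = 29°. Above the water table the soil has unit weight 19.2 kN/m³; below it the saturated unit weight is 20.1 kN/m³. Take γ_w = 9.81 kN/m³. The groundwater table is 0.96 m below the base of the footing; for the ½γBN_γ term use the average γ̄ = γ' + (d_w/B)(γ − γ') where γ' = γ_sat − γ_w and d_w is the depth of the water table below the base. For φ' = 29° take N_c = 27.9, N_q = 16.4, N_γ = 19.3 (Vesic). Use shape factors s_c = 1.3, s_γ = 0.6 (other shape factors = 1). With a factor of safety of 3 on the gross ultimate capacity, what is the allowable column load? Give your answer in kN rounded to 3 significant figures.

q = γ·D_f = 19.2 × 0.6 = 11.52 kPa.
γ' = 10.29 kN/m³; averaging over the depth B below the base, γ̄ = γ' + (d_w/B)(γ − γ') = 14.009 kN/m³.
c·N_c·s_c = 19 × 27.9 × 1.3 = 689.13 kPa
q·N_q = 11.52 × 16.4 = 188.93 kPa
0.5·γ·B·N_γ·s_γ = 0.5 × 14.009 × 2.3 × 19.3 × 0.6 = 186.56 kPa
q_ult = 689.13 + 188.93 + 186.56 = 1064.6 kPa.
Gross allowable pressure q_all = 1064.6 / 3 = 354.87 kPa.
Footing area = 4.1548 m², so allowable column load = 354.87 × 4.1548 = 1474.4 kN.

P_all ≈ 1470 kN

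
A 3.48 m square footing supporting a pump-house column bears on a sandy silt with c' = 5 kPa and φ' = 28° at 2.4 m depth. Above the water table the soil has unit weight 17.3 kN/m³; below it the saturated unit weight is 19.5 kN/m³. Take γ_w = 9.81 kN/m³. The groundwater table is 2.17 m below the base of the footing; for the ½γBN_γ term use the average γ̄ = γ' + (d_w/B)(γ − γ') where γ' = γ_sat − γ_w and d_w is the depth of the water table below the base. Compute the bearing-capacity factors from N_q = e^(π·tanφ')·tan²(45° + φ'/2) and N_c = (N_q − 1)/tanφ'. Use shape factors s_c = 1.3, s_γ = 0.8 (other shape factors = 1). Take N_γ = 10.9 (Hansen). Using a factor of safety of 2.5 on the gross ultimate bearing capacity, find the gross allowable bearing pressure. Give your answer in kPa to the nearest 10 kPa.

N_q = e^(π·tan28°)·tan²(59°) = 14.72; N_c = (N_q − 1)/tanφ' = 25.8.
q = γ·D_f = 17.3 × 2.4 = 41.52 kPa.
γ' = 9.69 kN/m³; averaging over the depth B below the base, γ̄ = γ' + (d_w/B)(γ − γ') = 14.435 kN/m³.
c·N_c·s_c = 5 × 25.803 × 1.3 = 167.72 kPa
q·N_q = 41.52 × 14.72 = 611.17 kPa
0.5·γ·B·N_γ·s_γ = 0.5 × 14.435 × 3.48 × 10.9 × 0.8 = 219.02 kPa
q_ult = 167.72 + 611.17 + 219.02 = 997.92 kPa.
q_all = 997.92 / 2.5 = 399.17 kPa.

q_all ≈ 400 kPa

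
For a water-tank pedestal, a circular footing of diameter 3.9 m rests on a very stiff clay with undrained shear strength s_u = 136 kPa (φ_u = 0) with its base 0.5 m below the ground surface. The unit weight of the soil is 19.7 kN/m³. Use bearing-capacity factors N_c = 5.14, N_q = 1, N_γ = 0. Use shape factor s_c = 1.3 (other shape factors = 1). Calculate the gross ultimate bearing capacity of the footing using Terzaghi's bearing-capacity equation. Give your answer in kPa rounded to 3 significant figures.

Effective surcharge at the founding depth q = γ·D_f = 19.7 × 0.5 = 9.85 kPa.
q_ult = c·N_c·s_c + q·N_q
     = 136 × 5.14 × 1.3 + 9.85 × 1
     = 908.75 + 9.85 = 918.6 kPa.

q_ult ≈ 919 kPa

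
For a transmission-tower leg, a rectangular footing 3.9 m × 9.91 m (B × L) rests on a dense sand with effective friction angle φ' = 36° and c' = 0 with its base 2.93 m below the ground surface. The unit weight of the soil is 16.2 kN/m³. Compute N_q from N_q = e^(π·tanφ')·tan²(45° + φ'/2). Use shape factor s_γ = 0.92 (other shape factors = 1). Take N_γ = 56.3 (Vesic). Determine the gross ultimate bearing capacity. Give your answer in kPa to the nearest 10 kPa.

q_ult ≈ 3430 kPa

tan36° = 0.7265, so N_q = e^(π×0.7265)·tan²(63°) = 9.801 × 3.852 = 37.75.
Effective surcharge at the founding depth q = γ·D_f = 16.2 × 2.93 = 47.466 kPa.
q_ult = q·N_q + 0.5·γ·B·N_γ·s_γ
     = 47.466 × 37.752 + 0.5 × 16.2 × 3.9 × 56.3 × 0.92
     = 1792 + 1636.2 = 3428.2 kPa.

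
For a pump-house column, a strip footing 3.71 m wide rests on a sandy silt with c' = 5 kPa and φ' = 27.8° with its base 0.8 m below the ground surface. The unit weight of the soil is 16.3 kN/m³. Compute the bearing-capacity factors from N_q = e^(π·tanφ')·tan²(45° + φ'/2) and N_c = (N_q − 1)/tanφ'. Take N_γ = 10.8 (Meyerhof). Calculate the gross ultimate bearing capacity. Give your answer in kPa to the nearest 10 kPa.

q_ult ≈ 640 kPa

tan27.8° = 0.5272, so N_q = e^(π×0.5272)·tan²(58.9°) = 5.24 × 2.748 = 14.4.
N_c = (14.4 − 1)/tan27.8° = 25.42.
Overburden at base level: q = 16.3 × 0.8 = 13.04 kPa.
Cohesion term c·N_c = 5 × 25.416 = 127.08 kPa; surcharge term q·N_q = 13.04 × 14.4 = 187.78 kPa; self-weight term 0.5·γ·B·N_γ = 0.5 × 16.3 × 3.71 × 10.8 = 326.55 kPa.
q_ult = 127.08 + 187.78 + 326.55 = 641.42 kPa.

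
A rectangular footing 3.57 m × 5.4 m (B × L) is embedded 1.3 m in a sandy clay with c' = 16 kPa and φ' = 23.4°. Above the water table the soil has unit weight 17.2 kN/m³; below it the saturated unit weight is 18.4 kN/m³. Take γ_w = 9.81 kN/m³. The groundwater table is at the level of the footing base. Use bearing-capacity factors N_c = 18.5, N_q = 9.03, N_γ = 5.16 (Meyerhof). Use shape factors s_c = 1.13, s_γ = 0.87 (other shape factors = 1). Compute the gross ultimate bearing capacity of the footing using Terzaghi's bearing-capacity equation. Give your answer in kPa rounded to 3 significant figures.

q = γ·D_f = 17.2 × 1.3 = 22.36 kPa.
For the ½γBN_γ term take γ' = 18.4 − 9.81 = 8.59 kN/m³ (soil below base is submerged).
c·N_c·s_c = 16 × 18.5 × 1.13 = 334.48 kPa
q·N_q = 22.36 × 9.03 = 201.91 kPa
0.5·γ·B·N_γ·s_γ = 0.5 × 8.59 × 3.57 × 5.16 × 0.87 = 68.834 kPa
q_ult = 334.48 + 201.91 + 68.834 = 605.22 kPa.

q_ult ≈ 605 kPa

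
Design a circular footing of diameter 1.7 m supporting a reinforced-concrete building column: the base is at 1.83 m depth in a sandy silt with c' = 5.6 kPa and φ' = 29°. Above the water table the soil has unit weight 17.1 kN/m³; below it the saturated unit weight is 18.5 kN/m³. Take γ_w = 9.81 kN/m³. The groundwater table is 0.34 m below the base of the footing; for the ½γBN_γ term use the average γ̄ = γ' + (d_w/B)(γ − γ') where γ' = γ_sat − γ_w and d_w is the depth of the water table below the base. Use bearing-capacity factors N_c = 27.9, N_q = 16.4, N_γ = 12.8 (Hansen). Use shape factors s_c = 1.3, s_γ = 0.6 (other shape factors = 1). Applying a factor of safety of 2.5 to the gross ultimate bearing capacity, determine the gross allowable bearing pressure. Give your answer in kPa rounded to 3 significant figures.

Overburden at base level: q = 17.1 × 1.83 = 31.293 kPa.
The water table is 0.34 m below the base (< B = 1.7 m), so the ½γBN_γ term uses γ̄ = γ' + (d_w/B)(γ − γ') = 8.69 + (0.34/1.7)(17.1 − 8.69) = 10.372 kN/m³.
Cohesion term c·N_c·s_c = 5.6 × 27.9 × 1.3 = 203.11 kPa; surcharge term q·N_q = 31.293 × 16.4 = 513.21 kPa; self-weight term 0.5·γ·B·N_γ·s_γ = 0.5 × 10.372 × 1.7 × 12.8 × 0.6 = 67.708 kPa.
q_ult = 203.11 + 513.21 + 67.708 = 784.03 kPa.
q_all = q_ult / FS = 784.03 / 2.5 = 313.61 kPa.

q_all ≈ 314 kPa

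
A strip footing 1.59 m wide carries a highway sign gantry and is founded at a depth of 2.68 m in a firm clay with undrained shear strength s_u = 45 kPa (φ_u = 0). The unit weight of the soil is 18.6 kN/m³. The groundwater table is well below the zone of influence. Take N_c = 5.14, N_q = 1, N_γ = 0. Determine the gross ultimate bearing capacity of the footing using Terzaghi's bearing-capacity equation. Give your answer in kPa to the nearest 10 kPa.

q = γ·D_f = 18.6 × 2.68 = 49.848 kPa.
c·N_c = 45 × 5.14 = 231.3 kPa
q·N_q = 49.848 × 1 = 49.848 kPa
q_ult = 231.3 + 49.848 = 281.15 kPa.

q_ult ≈ 280 kPa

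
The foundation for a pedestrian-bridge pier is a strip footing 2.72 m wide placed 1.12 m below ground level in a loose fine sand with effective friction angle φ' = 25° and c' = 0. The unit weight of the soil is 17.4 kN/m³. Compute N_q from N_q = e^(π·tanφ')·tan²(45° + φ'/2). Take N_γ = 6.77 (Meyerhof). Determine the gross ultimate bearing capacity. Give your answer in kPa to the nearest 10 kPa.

tan25° = 0.4663, so N_q = e^(π×0.4663)·tan²(57.5°) = 4.327 × 2.464 = 10.66.
Overburden at base level: q = 17.4 × 1.12 = 19.488 kPa.
Surcharge term q·N_q = 19.488 × 10.662 = 207.78 kPa; self-weight term 0.5·γ·B·N_γ = 0.5 × 17.4 × 2.72 × 6.77 = 160.21 kPa.
q_ult = 207.78 + 160.21 = 367.99 kPa.

q_ult ≈ 370 kPa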